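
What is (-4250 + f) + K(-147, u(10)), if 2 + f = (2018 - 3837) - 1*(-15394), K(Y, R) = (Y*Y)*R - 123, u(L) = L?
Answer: 225290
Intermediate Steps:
K(Y, R) = -123 + R*Y**2 (K(Y, R) = Y**2*R - 123 = R*Y**2 - 123 = -123 + R*Y**2)
f = 13573 (f = -2 + ((2018 - 3837) - 1*(-15394)) = -2 + (-1819 + 15394) = -2 + 13575 = 13573)
(-4250 + f) + K(-147, u(10)) = (-4250 + 13573) + (-123 + 10*(-147)**2) = 9323 + (-123 + 10*21609) = 9323 + (-123 + 216090) = 9323 + 215967 = 225290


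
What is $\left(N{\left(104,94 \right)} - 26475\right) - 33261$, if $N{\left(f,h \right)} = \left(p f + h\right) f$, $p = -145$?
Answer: $-1618280$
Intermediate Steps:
$N{\left(f,h \right)} = f \left(h - 145 f\right)$ ($N{\left(f,h \right)} = \left(- 145 f + h\right) f = \left(h - 145 f\right) f = f \left(h - 145 f\right)$)
$\left(N{\left(104,94 \right)} - 26475\right) - 33261 = \left(104 \left(94 - 15080\right) - 26475\right) - 33261 = \left(104 \left(-14986\right) - 26475\right) - 33261 = \left(-1558544 - 26475\right) - 33261 = -1585019 - 33261 = -1618280$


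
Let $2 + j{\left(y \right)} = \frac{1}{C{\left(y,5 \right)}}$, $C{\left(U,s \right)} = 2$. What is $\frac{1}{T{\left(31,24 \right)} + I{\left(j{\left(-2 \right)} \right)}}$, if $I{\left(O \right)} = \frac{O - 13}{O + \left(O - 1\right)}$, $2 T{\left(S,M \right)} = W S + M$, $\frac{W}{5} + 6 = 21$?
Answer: $\frac{8}{9425} \approx 0.00084881$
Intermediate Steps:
$W = 75$ ($W = -30 + 5 \cdot 21 = -30 + 105 = 75$)
$T{\left(S,M \right)} = \frac{M}{2} + \frac{75 S}{2}$ ($T{\left(S,M \right)} = \frac{75 S + M}{2} = \frac{M + 75 S}{2} = \frac{M}{2} + \frac{75 S}{2}$)
$j{\left(y \right)} = - \frac{3}{2}$ ($j{\left(y \right)} = -2 + \frac{1}{2} = - \frac{3}{2}$)
$I{\left(O \right)} = \frac{-13 + O}{-1 + 2 O}$ ($I{\left(O \right)} = \frac{-13 + O}{O + \left(-1 + O\right)} = \frac{-13 + O}{-1 + 2 O}$)
$\frac{1}{T{\left(31,24 \right)} + I{\left(j{\left(-2 \right)} \right)}} = \frac{1}{\left(\frac{1}{2} \cdot 24 + \frac{75}{2} \cdot 31\right) + \frac{-13 - \frac{3}{2}}{-1 + 2 \left(- \frac{3}{2}\right)}} = \frac{1}{\left(12 + \frac{2325}{2}\right) + \frac{1}{-1 - 3} \left(- \frac{29}{2}\right)} = \frac{1}{\frac{2349}{2} + \frac{1}{-4} \left(- \frac{29}{2}\right)} = \frac{1}{\frac{2349}{2} - - \frac{29}{8}} = \frac{1}{\frac{2349}{2} + \frac{29}{8}} = \frac{1}{\frac{9425}{8}} = \frac{8}{9425}$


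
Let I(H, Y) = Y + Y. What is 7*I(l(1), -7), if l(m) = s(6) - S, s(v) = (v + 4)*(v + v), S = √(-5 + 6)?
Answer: -98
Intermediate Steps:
S = 1 (S = √1 = 1)
s(v) = 2*v*(4 + v) (s(v) = (4 + v)*(2*v) = 2*v*(4 + v))
l(m) = 119 (l(m) = 2*6*(4 + 6) - 1*1 = 2*6*10 - 1 = 120 - 1 = 119)
I(H, Y) = 2*Y
7*I(l(1), -7) = 7*(2*(-7)) = 7*(-14) = -98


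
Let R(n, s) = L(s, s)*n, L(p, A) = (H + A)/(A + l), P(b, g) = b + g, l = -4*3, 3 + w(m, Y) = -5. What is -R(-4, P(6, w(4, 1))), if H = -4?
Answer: 12/7 ≈ 1.7143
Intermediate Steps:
w(m, Y) = -8 (w(m, Y) = -3 - 5 = -8)
l = -12
L(p, A) = (-4 + A)/(-12 + A) (L(p, A) = (-4 + A)/(A - 12) = (-4 + A)/(-12 + A))
R(n, s) = n*(-4 + s)/(-12 + s) (R(n, s) = ((-4 + s)/(-12 + s))*n = n*(-4 + s)/(-12 + s))
-R(-4, P(6, w(4, 1))) = -(-4)*(-4 + (6 - 8))/(-12 + (6 - 8)) = -(-4)*(-4 - 2)/(-12 - 2) = -(-4)*(-6)/(-14) = -(-4)*(-1)*(-6)/14 = -1*(-12/7) = 12/7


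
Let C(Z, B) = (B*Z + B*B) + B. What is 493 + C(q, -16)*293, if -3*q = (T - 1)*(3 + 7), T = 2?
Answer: 259319/3 ≈ 86440.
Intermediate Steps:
q = -10/3 (q = -(2 - 1)*(3 + 7)/3 = -10/3 ≈ -3.3333)
C(Z, B) = B + B² + B*Z (C(Z, B) = (B*Z + B²) + B = (B² + B*Z) + B = B + B² + B*Z)
493 + C(q, -16)*293 = 493 - 16*(1 - 16 - 10/3)*293 = 493 - 16*(-55/3)*293 = 493 + (880/3)*293 = 493 + 257840/3 = 259319/3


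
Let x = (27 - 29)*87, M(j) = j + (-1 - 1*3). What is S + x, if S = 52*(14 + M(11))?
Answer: 918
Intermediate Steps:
M(j) = -4 + j (M(j) = j + (-1 - 3) = j - 4 = -4 + j)
x = -174 (x = -2*87 = -174)
S = 1092 (S = 52*(14 + (-4 + 11)) = 52*(14 + 7) = 52*21 = 1092)
S + x = 1092 - 174 = 918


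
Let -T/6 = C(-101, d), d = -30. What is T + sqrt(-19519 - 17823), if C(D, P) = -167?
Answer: 1002 + I*sqrt(37342) ≈ 1002.0 + 193.24*I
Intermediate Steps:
T = 1002 (T = -6*(-167) = 1002)
T + sqrt(-19519 - 17823) = 1002 + sqrt(-19519 - 17823) = 1002 + sqrt(-37342) = 1002 + I*sqrt(37342)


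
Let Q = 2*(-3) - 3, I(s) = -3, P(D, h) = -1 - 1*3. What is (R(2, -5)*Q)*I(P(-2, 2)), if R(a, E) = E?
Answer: -135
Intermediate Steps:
P(D, h) = -4 (P(D, h) = -1 - 3 = -4)
Q = -9 (Q = -6 - 3 = -9)
(R(2, -5)*Q)*I(P(-2, 2)) = -5*(-9)*(-3) = 45*(-3) = -135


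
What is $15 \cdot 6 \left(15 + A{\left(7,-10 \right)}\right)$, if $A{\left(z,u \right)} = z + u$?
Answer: $1080$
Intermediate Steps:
$A{\left(z,u \right)} = u + z$
$15 \cdot 6 \left(15 + A{\left(7,-10 \right)}\right) = 15 \cdot 6 \left(15 + \left(-10 + 7\right)\right) = 90 \left(15 - 3\right) = 90 \cdot 12 = 1080$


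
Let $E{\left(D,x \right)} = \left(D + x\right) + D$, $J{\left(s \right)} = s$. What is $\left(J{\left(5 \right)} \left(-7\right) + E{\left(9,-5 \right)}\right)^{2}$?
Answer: $484$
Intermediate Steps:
$E{\left(D,x \right)} = x + 2 D$
$\left(J{\left(5 \right)} \left(-7\right) + E{\left(9,-5 \right)}\right)^{2} = \left(5 \left(-7\right) + \left(-5 + 2 \cdot 9\right)\right)^{2} = \left(-35 + \left(-5 + 18\right)\right)^{2} = \left(-35 + 13\right)^{2} = \left(-22\right)^{2} = 484$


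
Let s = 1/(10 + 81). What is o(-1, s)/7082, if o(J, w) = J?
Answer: -1/7082 ≈ -0.00014120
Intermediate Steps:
s = 1/91 ≈ 0.010989
o(-1, s)/7082 = -1/7082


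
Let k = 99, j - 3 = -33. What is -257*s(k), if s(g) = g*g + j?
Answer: -2511147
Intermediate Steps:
j = -30 (j = 3 - 33 = -30)
s(g) = -30 + g² (s(g) = g*g - 30 = g² - 30 = -30 + g²)
-257*s(k) = -257*(-30 + 99²) = -257*(-30 + 9801) = -257*9771 = -2511147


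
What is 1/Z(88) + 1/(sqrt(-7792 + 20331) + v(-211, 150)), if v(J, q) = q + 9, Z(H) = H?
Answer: 13367/560648 - sqrt(12539)/12742 ≈ 0.015054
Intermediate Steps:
v(J, q) = 9 + q
1/Z(88) + 1/(sqrt(-7792 + 20331) + v(-211, 150)) = 1/88 + 1/(sqrt(-7792 + 20331) + (9 + 150)) = 1/88 + 1/(sqrt(12539) + 159) = 1/88 + 1/(159 + sqrt(12539))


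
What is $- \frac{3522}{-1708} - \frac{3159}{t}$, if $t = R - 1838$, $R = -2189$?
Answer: $\frac{9789333}{3439058} \approx 2.8465$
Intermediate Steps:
$t = -4027$ ($t = -2189 - 1838 = -4027$)
$- \frac{3522}{-1708} - \frac{3159}{t} = - \frac{3522}{-1708} - \frac{3159}{-4027} = \left(-3522\right) \left(- \frac{1}{1708}\right) - - \frac{3159}{4027} = \frac{1761}{854} + \frac{3159}{4027} = \frac{9789333}{3439058}$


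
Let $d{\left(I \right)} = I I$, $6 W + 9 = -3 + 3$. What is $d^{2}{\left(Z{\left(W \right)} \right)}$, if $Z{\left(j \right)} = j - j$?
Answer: $0$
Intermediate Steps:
$W = - \frac{3}{2}$ ($W = - \frac{3}{2} + \frac{-3 + 3}{6} = - \frac{3}{2} + \frac{1}{6} \cdot 0 = - \frac{3}{2} + 0 = - \frac{3}{2} \approx -1.5$)
$Z{\left(j \right)} = 0$
$d{\left(I \right)} = I^{2}$
$d^{2}{\left(Z{\left(W \right)} \right)} = \left(0^{2}\right)^{2} = 0^{2} = 0$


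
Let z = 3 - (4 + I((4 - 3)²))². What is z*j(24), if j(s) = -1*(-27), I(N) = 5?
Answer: -2106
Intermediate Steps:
j(s) = 27
z = -78 (z = 3 - (4 + 5)² = 3 - 1*9² = 3 - 1*81 = 3 - 81 = -78)
z*j(24) = -78*27 = -2106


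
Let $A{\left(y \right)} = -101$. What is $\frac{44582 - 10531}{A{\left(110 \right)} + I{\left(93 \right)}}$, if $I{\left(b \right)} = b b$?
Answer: $\frac{34051}{8548} \approx 3.9835$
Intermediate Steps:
$I{\left(b \right)} = b^{2}$
$\frac{44582 - 10531}{A{\left(110 \right)} + I{\left(93 \right)}} = \frac{44582 - 10531}{-101 + 93^{2}} = \frac{34051}{-101 + 8649} = \frac{34051}{8548}$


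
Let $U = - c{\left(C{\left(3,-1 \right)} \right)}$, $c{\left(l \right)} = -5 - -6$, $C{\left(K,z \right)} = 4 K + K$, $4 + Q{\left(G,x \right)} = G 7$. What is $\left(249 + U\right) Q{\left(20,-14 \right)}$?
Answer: $33728$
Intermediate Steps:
$Q{\left(G,x \right)} = -4 + 7 G$ ($Q{\left(G,x \right)} = -4 + G 7 = -4 + 7 G$)
$C{\left(K,z \right)} = 5 K$
$c{\left(l \right)} = 1$ ($c{\left(l \right)} = -5 + 6 = 1$)
$U = -1$ ($U = \left(-1\right) 1 = -1$)
$\left(249 + U\right) Q{\left(20,-14 \right)} = \left(249 - 1\right) \left(-4 + 7 \cdot 20\right) = 248 \left(-4 + 140\right) = 248 \cdot 136 = 33728$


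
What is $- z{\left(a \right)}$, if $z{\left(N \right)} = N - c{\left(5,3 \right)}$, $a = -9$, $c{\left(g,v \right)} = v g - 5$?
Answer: $19$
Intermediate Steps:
$c{\left(g,v \right)} = -5 + g v$ ($c{\left(g,v \right)} = g v - 5 = -5 + g v$)
$z{\left(N \right)} = -10 + N$ ($z{\left(N \right)} = N - \left(-5 + 5 \cdot 3\right) = N - \left(-5 + 15\right) = N - 10 = -10 + N$)
$- z{\left(a \right)} = - (-10 - 9) = \left(-1\right) \left(-19\right) = 19$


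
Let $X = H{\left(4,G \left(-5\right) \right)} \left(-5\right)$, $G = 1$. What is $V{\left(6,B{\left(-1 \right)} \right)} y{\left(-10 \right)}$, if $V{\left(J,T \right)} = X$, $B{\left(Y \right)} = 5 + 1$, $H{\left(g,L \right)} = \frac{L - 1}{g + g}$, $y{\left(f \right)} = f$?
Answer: $- \frac{75}{2} \approx -37.5$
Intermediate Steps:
$H{\left(g,L \right)} = \frac{-1 + L}{2 g}$
$B{\left(Y \right)} = 6$
$X = \frac{15}{4}$ ($X = \frac{-1 + 1 \left(-5\right)}{2 \cdot 4} \left(-5\right) = \frac{1}{2} \cdot \frac{1}{4} \left(-1 - 5\right) \left(-5\right) = \frac{1}{2} \cdot \frac{1}{4} \left(-6\right) \left(-5\right) = \left(- \frac{3}{4}\right) \left(-5\right) = \frac{15}{4} \approx 3.75$)
$V{\left(J,T \right)} = \frac{15}{4}$
$V{\left(6,B{\left(-1 \right)} \right)} y{\left(-10 \right)} = \frac{15}{4} \left(-10\right) = - \frac{75}{2}$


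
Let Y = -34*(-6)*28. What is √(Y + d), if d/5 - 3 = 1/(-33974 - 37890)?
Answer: √7394178999818/35932 ≈ 75.677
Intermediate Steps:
d = 1077955/71864 (d = 15 + 5/(-33974 - 37890) = 15 + 5/(-71864) = 15 + 5*(-1/71864) = 15 - 5/71864 = 1077955/71864 ≈ 15.000)
Y = 5712 (Y = 204*28 = 5712)
√(Y + d) = √(5712 + 1077955/71864) = √(411565123/71864) = √7394178999818/35932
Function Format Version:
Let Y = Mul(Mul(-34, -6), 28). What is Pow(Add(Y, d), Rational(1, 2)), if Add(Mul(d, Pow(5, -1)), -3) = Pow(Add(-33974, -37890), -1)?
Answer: Mul(Rational(1, 35932), Pow(7394178999818, Rational(1, 2))) ≈ 75.677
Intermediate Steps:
d = Rational(1077955, 71864) (d = Add(15, Mul(5, Pow(Add(-33974, -37890), -1))) = Add(15, Mul(5, Pow(-71864, -1))) = Add(15, Mul(5, Rational(-1, 71864))) = Add(15, Rational(-5, 71864)) = Rational(1077955, 71864) ≈ 15.000)
Y = 5712 (Y = Mul(204, 28) = 5712)
Pow(Add(Y, d), Rational(1, 2)) = Pow(Add(5712, Rational(1077955, 71864)), Rational(1, 2)) = Pow(Rational(411565123, 71864), Rational(1, 2)) = Mul(Rational(1, 35932), Pow(7394178999818, Rational(1, 2)))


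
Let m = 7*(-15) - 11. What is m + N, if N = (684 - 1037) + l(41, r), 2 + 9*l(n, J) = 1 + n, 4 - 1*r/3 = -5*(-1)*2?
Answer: -4181/9 ≈ -464.56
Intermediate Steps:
r = -18 (r = 12 - 3*(-5*(-1))*2 = 12 - 15*2 = 12 - 3*10 = 12 - 30 = -18)
l(n, J) = -1/9 + n/9 (l(n, J) = -2/9 + (1 + n)/9 = -2/9 + (1/9 + n/9) = -1/9 + n/9)
m = -116 (m = -105 - 11 = -116)
N = -3137/9 (N = (684 - 1037) + (-1/9 + (1/9)*41) = -353 + (-1/9 + 41/9) = -353 + 40/9 = -3137/9 ≈ -348.56)
m + N = -116 - 3137/9 = -4181/9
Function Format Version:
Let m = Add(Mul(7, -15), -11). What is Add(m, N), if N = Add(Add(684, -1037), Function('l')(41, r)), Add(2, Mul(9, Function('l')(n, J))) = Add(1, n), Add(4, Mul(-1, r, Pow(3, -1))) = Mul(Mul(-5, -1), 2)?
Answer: Rational(-4181, 9) ≈ -464.56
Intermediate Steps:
r = -18 (r = Add(12, Mul(-3, Mul(Mul(-5, -1), 2))) = Add(12, Mul(-3, Mul(5, 2))) = Add(12, Mul(-3, 10)) = Add(12, -30) = -18)
Function('l')(n, J) = Add(Rational(-1, 9), Mul(Rational(1, 9), n)) (Function('l')(n, J) = Add(Rational(-2, 9), Mul(Rational(1, 9), Add(1, n))) = Add(Rational(-2, 9), Add(Rational(1, 9), Mul(Rational(1, 9), n))) = Add(Rational(-1, 9), Mul(Rational(1, 9), n)))
m = -116 (m = Add(-105, -11) = -116)
N = Rational(-3137, 9) (N = Add(Add(684, -1037), Add(Rational(-1, 9), Mul(Rational(1, 9), 41))) = Add(-353, Add(Rational(-1, 9), Rational(41, 9))) = Add(-353, Rational(40, 9)) = Rational(-3137, 9) ≈ -348.56)
Add(m, N) = Add(-116, Rational(-3137, 9)) = Rational(-4181, 9)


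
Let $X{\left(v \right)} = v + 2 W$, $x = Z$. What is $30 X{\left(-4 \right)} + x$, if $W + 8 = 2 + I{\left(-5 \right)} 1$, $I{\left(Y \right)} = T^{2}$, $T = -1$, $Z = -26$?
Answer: $-446$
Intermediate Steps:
$I{\left(Y \right)} = 1$ ($I{\left(Y \right)} = \left(-1\right)^{2} = 1$)
$W = -5$ ($W = -8 + \left(2 + 1 \cdot 1\right) = -8 + \left(2 + 1\right) = -8 + 3 = -5$)
$x = -26$
$X{\left(v \right)} = -10 + v$ ($X{\left(v \right)} = v + 2 \left(-5\right) = v - 10 = -10 + v$)
$30 X{\left(-4 \right)} + x = 30 \left(-10 - 4\right) - 26 = 30 \left(-14\right) - 26 = -420 - 26 = -446$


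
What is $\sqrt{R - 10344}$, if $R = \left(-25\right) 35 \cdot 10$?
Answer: $i \sqrt{19094} \approx 138.18 i$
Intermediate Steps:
$R = -8750$ ($R = \left(-875\right) 10 = -8750$)
$\sqrt{R - 10344} = \sqrt{-8750 - 10344} = \sqrt{-19094} = i \sqrt{19094}$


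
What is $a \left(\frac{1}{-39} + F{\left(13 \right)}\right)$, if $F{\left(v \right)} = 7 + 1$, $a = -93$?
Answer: $- \frac{9641}{13} \approx -741.62$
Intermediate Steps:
$F{\left(v \right)} = 8$
$a \left(\frac{1}{-39} + F{\left(13 \right)}\right) = - 93 \left(\frac{1}{-39} + 8\right) = - 93 \left(- \frac{1}{39} + 8\right) = \left(-93\right) \frac{311}{39} = - \frac{9641}{13}$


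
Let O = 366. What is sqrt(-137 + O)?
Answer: sqrt(229) ≈ 15.133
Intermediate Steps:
sqrt(-137 + O) = sqrt(-137 + 366) = sqrt(229)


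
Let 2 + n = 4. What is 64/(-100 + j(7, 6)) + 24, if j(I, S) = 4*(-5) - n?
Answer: 1432/61 ≈ 23.475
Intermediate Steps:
n = 2 (n = -2 + 4 = 2)
j(I, S) = -22 (j(I, S) = 4*(-5) - 1*2 = -20 - 2 = -22)
64/(-100 + j(7, 6)) + 24 = 64/(-100 - 22) + 24 = 64/(-122) + 24 = 64*(-1/122) + 24 = -32/61 + 24 = 1432/61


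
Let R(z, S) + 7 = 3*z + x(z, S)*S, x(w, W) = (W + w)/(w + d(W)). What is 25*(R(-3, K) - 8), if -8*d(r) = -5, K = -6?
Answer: -22200/19 ≈ -1168.4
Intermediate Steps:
d(r) = 5/8 (d(r) = -⅛*(-5) = 5/8)
x(w, W) = (W + w)/(5/8 + w) (x(w, W) = (W + w)/(w + 5/8) = (W + w)/(5/8 + w))
R(z, S) = -7 + 3*z + 8*S*(S + z)/(5 + 8*z) (R(z, S) = -7 + (3*z + (8*(S + z)/(5 + 8*z))*S) = -7 + (3*z + 8*S*(S + z)/(5 + 8*z)) = -7 + 3*z + 8*S*(S + z)/(5 + 8*z))
25*(R(-3, K) - 8) = 25*(((-7 + 3*(-3))*(5 + 8*(-3)) + 8*(-6)*(-6 - 3))/(5 + 8*(-3)) - 8) = 25*(((-7 - 9)*(5 - 24) + 8*(-6)*(-9))/(5 - 24) - 8) = 25*((-16*(-19) + 432)/(-19) - 8) = 25*(-(304 + 432)/19 - 8) = 25*(-1/19*736 - 8) = 25*(-736/19 - 8) = 25*(-888/19) = -22200/19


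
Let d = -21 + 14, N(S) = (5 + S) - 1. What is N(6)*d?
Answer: -70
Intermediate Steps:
N(S) = 4 + S
d = -7
N(6)*d = (4 + 6)*(-7) = 10*(-7) = -70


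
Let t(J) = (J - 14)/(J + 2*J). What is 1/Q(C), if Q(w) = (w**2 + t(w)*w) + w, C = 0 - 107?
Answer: 3/33905 ≈ 8.8483e-5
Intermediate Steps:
t(J) = (-14 + J)/(3*J) (t(J) = (-14 + J)/((3*J)) = (-14 + J)*(1/(3*J)) = (-14 + J)/(3*J))
C = -107
Q(w) = -14/3 + w**2 + 4*w/3 (Q(w) = (w**2 + ((-14 + w)/(3*w))*w) + w = (w**2 + (-14/3 + w/3)) + w = (-14/3 + w**2 + w/3) + w = -14/3 + w**2 + 4*w/3)
1/Q(C) = 1/(-14/3 + (1/3)*(-107) - 107*(1 - 107)) = 1/(-14/3 - 107/3 - 107*(-106)) = 1/(-14/3 - 107/3 + 11342) = 1/(33905/3) = 3/33905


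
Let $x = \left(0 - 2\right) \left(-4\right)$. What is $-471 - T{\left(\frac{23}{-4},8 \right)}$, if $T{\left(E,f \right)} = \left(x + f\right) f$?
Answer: $-599$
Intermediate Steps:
$x = 8$ ($x = \left(-2\right) \left(-4\right) = 8$)
$T{\left(E,f \right)} = f \left(8 + f\right)$ ($T{\left(E,f \right)} = \left(8 + f\right) f = f \left(8 + f\right)$)
$-471 - T{\left(\frac{23}{-4},8 \right)} = -471 - 8 \left(8 + 8\right) = -471 - 8 \cdot 16 = -471 - 128 = -599$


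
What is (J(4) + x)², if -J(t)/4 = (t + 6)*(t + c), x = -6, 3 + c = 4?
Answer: 42436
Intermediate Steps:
c = 1 (c = -3 + 4 = 1)
J(t) = -4*(1 + t)*(6 + t) (J(t) = -4*(t + 6)*(t + 1) = -4*(6 + t)*(1 + t) = -4*(1 + t)*(6 + t))
(J(4) + x)² = ((-24 - 28*4 - 4*4²) - 6)² = ((-24 - 112 - 4*16) - 6)² = ((-24 - 112 - 64) - 6)² = (-200 - 6)² = (-206)² = 42436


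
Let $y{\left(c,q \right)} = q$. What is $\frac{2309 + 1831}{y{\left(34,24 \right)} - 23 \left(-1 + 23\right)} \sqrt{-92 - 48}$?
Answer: $- \frac{4140 i \sqrt{35}}{241} \approx - 101.63 i$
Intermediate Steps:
$\frac{2309 + 1831}{y{\left(34,24 \right)} - 23 \left(-1 + 23\right)} \sqrt{-92 - 48} = \frac{2309 + 1831}{24 - 23 \left(-1 + 23\right)} \sqrt{-92 - 48} = \frac{4140}{24 - 506} \sqrt{-140} = \frac{4140}{24 - 506} \cdot 2 i \sqrt{35} = \frac{4140}{-482} \cdot 2 i \sqrt{35} = 4140 \left(- \frac{1}{482}\right) 2 i \sqrt{35} = - \frac{2070 \cdot 2 i \sqrt{35}}{241} = - \frac{4140 i \sqrt{35}}{241}$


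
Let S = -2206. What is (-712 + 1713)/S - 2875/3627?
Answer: -9972877/8001162 ≈ -1.2464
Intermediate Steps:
(-712 + 1713)/S - 2875/3627 = (-712 + 1713)/(-2206) - 2875/3627 = 1001*(-1/2206) - 2875*1/3627 = -1001/2206 - 2875/3627 = -9972877/8001162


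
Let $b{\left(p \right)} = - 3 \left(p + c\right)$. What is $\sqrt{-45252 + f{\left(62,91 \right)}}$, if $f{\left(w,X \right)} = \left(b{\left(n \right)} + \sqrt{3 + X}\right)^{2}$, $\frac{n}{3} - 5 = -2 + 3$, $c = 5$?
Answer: $\sqrt{-45252 + \left(69 - \sqrt{94}\right)^{2}} \approx 204.29 i$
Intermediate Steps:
$n = 18$ ($n = 15 + 3 \left(-2 + 3\right) = 15 + 3 \cdot 1 = 15 + 3 = 18$)
$b{\left(p \right)} = -15 - 3 p$ ($b{\left(p \right)} = - 3 \left(p + 5\right) = - 3 \left(5 + p\right) = -15 - 3 p$)
$f{\left(w,X \right)} = \left(-69 + \sqrt{3 + X}\right)^{2}$ ($f{\left(w,X \right)} = \left(\left(-15 - 54\right) + \sqrt{3 + X}\right)^{2} = \left(-69 + \sqrt{3 + X}\right)^{2}$)
$\sqrt{-45252 + f{\left(62,91 \right)}} = \sqrt{-45252 + \left(-69 + \sqrt{3 + 91}\right)^{2}} = \sqrt{-45252 + \left(-69 + \sqrt{94}\right)^{2}}$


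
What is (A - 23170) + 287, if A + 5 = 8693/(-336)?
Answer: -7699061/336 ≈ -22914.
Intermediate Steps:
A = -10373/336 (A = -5 + 8693/(-336) = -5 + 8693*(-1/336) = -5 - 8693/336 = -10373/336 ≈ -30.872)
(A - 23170) + 287 = (-10373/336 - 23170) + 287 = -7795493/336 + 287 = -7699061/336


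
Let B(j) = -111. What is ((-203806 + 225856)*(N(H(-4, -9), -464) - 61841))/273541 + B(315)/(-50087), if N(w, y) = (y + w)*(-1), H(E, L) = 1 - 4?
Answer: -67782541449849/13700848067 ≈ -4947.3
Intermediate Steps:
H(E, L) = -3
N(w, y) = -w - y (N(w, y) = (w + y)*(-1) = -w - y)
((-203806 + 225856)*(N(H(-4, -9), -464) - 61841))/273541 + B(315)/(-50087) = ((-203806 + 225856)*((-1*(-3) - 1*(-464)) - 61841))/273541 - 111/(-50087) = (22050*((3 + 464) - 61841))*(1/273541) - 111*(-1/50087) = (22050*(467 - 61841))*(1/273541) + 111/50087 = (22050*(-61374))*(1/273541) + 111/50087 = -1353296700*1/273541 + 111/50087 = -1353296700/273541 + 111/50087 = -67782541449849/13700848067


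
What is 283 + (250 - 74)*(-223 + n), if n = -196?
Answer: -73461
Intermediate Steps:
283 + (250 - 74)*(-223 + n) = 283 + (250 - 74)*(-223 - 196) = 283 + 176*(-419) = 283 - 73744 = -73461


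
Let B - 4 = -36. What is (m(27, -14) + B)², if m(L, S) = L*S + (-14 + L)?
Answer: 157609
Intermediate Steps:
B = -32 (B = 4 - 36 = -32)
m(L, S) = -14 + L + L*S
(m(27, -14) + B)² = ((-14 + 27 + 27*(-14)) - 32)² = ((-14 + 27 - 378) - 32)² = (-365 - 32)² = (-397)² = 157609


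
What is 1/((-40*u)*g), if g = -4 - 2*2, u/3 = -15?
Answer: -1/14400 ≈ -6.9444e-5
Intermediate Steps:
u = -45 (u = 3*(-15) = -45)
g = -8 (g = -4 - 4 = -8)
1/((-40*u)*g) = 1/(-40*(-45)*(-8)) = 1/(1800*(-8)) = 1/(-14400) = -1/14400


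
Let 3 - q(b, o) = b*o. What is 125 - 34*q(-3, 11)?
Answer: -1099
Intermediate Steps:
q(b, o) = 3 - b*o
125 - 34*q(-3, 11) = 125 - 34*(3 - 1*(-3)*11) = 125 - 34*(3 + 33) = 125 - 34*36 = 125 - 1224 = -1099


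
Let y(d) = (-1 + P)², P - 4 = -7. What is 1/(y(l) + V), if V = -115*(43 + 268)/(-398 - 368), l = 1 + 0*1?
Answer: 766/48021 ≈ 0.015951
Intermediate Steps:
P = -3 (P = 4 - 7 = -3)
l = 1 (l = 1 + 0 = 1)
y(d) = 16 (y(d) = (-1 - 3)² = (-4)² = 16)
V = 35765/766 (V = -35765/(-766) = -35765*(-1)/766 = -115*(-311/766) = 35765/766 ≈ 46.691)
1/(y(l) + V) = 1/(16 + 35765/766) = 1/(48021/766) = 766/48021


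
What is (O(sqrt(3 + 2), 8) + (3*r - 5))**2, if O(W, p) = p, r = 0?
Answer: 9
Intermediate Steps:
(O(sqrt(3 + 2), 8) + (3*r - 5))**2 = (8 + (3*0 - 5))**2 = (8 + (0 - 5))**2 = (8 - 5)**2 = 3**2 = 9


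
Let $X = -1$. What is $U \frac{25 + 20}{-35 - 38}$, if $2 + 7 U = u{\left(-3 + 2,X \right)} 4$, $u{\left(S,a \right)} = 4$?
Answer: $- \frac{90}{73} \approx -1.2329$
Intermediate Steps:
$U = 2$ ($U = - \frac{2}{7} + \frac{4 \cdot 4}{7} = - \frac{2}{7} + \frac{1}{7} \cdot 16 = - \frac{2}{7} + \frac{16}{7} = 2$)
$U \frac{25 + 20}{-35 - 38} = 2 \frac{25 + 20}{-35 - 38} = 2 \frac{45}{-73} = 2 \cdot 45 \left(- \frac{1}{73}\right) = 2 \left(- \frac{45}{73}\right) = - \frac{90}{73}$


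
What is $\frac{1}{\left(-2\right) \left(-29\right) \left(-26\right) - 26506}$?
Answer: $- \frac{1}{28014} \approx -3.5696 \cdot 10^{-5}$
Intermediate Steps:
$\frac{1}{\left(-2\right) \left(-29\right) \left(-26\right) - 26506} = \frac{1}{58 \left(-26\right) - 26506} = \frac{1}{-1508 - 26506} = \frac{1}{-28014} = - \frac{1}{28014}$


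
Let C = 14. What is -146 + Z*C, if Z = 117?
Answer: 1492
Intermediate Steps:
-146 + Z*C = -146 + 117*14 = -146 + 1638 = 1492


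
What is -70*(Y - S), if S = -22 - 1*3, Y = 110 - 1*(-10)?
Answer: -10150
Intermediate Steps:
Y = 120 (Y = 110 + 10 = 120)
S = -25 (S = -22 - 3 = -25)
-70*(Y - S) = -70*(120 - 1*(-25)) = -70*(120 + 25) = -70*145 = -10150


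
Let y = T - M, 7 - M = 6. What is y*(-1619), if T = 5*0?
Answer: 1619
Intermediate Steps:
M = 1 (M = 7 - 1*6 = 7 - 6 = 1)
T = 0
y = -1 (y = 0 - 1*1 = 0 - 1 = -1)
y*(-1619) = -1*(-1619) = 1619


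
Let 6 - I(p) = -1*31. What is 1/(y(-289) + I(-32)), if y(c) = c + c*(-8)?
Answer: 1/2060 ≈ 0.00048544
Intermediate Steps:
I(p) = 37 (I(p) = 6 - (-1)*31 = 6 - 1*(-31) = 6 + 31 = 37)
y(c) = -7*c (y(c) = c - 8*c = -7*c)
1/(y(-289) + I(-32)) = 1/(-7*(-289) + 37) = 1/(2023 + 37) = 1/2060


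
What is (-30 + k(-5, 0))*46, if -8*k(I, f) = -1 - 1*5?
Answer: -2691/2 ≈ -1345.5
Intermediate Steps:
k(I, f) = ¾ (k(I, f) = -(-1 - 1*5)/8 = -(-1 - 5)/8 = -⅛*(-6) = ¾)
(-30 + k(-5, 0))*46 = (-30 + ¾)*46 = -117/4*46 = -2691/2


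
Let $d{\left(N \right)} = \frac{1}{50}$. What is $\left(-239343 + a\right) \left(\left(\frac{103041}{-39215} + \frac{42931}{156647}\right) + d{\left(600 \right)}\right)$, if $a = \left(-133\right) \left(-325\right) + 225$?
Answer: $\frac{28080607502255707}{61429121050} \approx 4.5712 \cdot 10^{5}$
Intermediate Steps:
$d{\left(N \right)} = \frac{1}{50}$
$a = 43450$ ($a = 43225 + 225 = 43450$)
$\left(-239343 + a\right) \left(\left(\frac{103041}{-39215} + \frac{42931}{156647}\right) + d{\left(600 \right)}\right) = \left(-239343 + 43450\right) \left(\left(\frac{103041}{-39215} + \frac{42931}{156647}\right) + \frac{1}{50}\right) = - 195893 \left(\left(103041 \left(- \frac{1}{39215}\right) + 42931 \cdot \frac{1}{156647}\right) + \frac{1}{50}\right) = - 195893 \left(\left(- \frac{103041}{39215} + \frac{42931}{156647}\right) + \frac{1}{50}\right) = - 195893 \left(- \frac{14457524362}{6142912105} + \frac{1}{50}\right) = \left(-195893\right) \left(- \frac{143346661199}{61429121050}\right) = \frac{28080607502255707}{61429121050}$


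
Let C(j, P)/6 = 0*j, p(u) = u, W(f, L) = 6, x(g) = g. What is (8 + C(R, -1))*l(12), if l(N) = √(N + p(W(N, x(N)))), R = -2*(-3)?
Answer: 24*√2 ≈ 33.941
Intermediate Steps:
R = 6
C(j, P) = 0 (C(j, P) = 6*(0*j) = 6*0 = 0)
l(N) = √(6 + N) (l(N) = √(N + 6) = √(6 + N))
(8 + C(R, -1))*l(12) = (8 + 0)*√(6 + 12) = 8*√18 = 8*(3*√2) = 24*√2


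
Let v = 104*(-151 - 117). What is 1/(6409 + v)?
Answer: -1/21463 ≈ -4.6592e-5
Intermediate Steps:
v = -27872 (v = 104*(-268) = -27872)
1/(6409 + v) = 1/(6409 - 27872) = 1/(-21463) = -1/21463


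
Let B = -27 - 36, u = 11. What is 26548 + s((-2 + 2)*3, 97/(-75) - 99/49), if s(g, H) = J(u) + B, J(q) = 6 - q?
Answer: 26480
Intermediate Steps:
B = -63
s(g, H) = -68 (s(g, H) = (6 - 1*11) - 63 = (6 - 11) - 63 = -5 - 63 = -68)
26548 + s((-2 + 2)*3, 97/(-75) - 99/49) = 26548 - 68 = 26480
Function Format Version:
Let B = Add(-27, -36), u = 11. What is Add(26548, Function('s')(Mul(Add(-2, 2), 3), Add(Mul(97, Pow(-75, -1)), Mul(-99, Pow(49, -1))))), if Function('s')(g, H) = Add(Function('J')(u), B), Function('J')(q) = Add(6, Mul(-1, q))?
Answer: 26480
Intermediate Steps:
B = -63
Function('s')(g, H) = -68 (Function('s')(g, H) = Add(Add(6, Mul(-1, 11)), -63) = Add(Add(6, -11), -63) = Add(-5, -63) = -68)
Add(26548, Function('s')(Mul(Add(-2, 2), 3), Add(Mul(97, Pow(-75, -1)), Mul(-99, Pow(49, -1))))) = Add(26548, -68) = 26480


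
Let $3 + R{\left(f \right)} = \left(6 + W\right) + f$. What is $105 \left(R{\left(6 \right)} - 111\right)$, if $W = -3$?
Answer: $-11025$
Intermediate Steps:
$R{\left(f \right)} = f$ ($R{\left(f \right)} = -3 + \left(\left(6 - 3\right) + f\right) = -3 + \left(3 + f\right) = f$)
$105 \left(R{\left(6 \right)} - 111\right) = 105 \left(6 - 111\right) = 105 \left(-105\right) = -11025$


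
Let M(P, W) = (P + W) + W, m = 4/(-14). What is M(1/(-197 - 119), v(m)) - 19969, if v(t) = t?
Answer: -44172699/2212 ≈ -19970.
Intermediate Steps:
m = -2/7 (m = 4*(-1/14) = -2/7 ≈ -0.28571)
M(P, W) = P + 2*W
M(1/(-197 - 119), v(m)) - 19969 = (1/(-197 - 119) + 2*(-2/7)) - 19969 = (1/(-316) - 4/7) - 19969 = (-1/316 - 4/7) - 19969 = -1271/2212 - 19969 = -44172699/2212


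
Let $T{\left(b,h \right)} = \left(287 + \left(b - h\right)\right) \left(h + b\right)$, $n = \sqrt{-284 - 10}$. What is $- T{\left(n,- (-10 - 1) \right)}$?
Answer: $-2742 - 2009 i \sqrt{6} \approx -2742.0 - 4921.0 i$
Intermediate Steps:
$n = 7 i \sqrt{6}$ ($n = \sqrt{-294} = 7 i \sqrt{6} \approx 17.146 i$)
$T{\left(b,h \right)} = \left(b + h\right) \left(287 + b - h\right)$ ($T{\left(b,h \right)} = \left(287 + b - h\right) \left(b + h\right) = \left(b + h\right) \left(287 + b - h\right)$)
$- T{\left(n,- (-10 - 1) \right)} = - (\left(7 i \sqrt{6}\right)^{2} - \left(- (-10 - 1)\right)^{2} + 287 \cdot 7 i \sqrt{6} + 287 \left(- (-10 - 1)\right)) = - (-294 - \left(\left(-1\right) \left(-11\right)\right)^{2} + 2009 i \sqrt{6} + 287 \left(\left(-1\right) \left(-11\right)\right)) = - (-294 - 11^{2} + 2009 i \sqrt{6} + 287 \cdot 11) = - (-294 - 121 + 2009 i \sqrt{6} + 3157) = - (2742 + 2009 i \sqrt{6}) = -2742 - 2009 i \sqrt{6}$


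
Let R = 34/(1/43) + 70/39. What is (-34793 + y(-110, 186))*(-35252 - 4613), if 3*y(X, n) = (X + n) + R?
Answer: 159887711585/117 ≈ 1.3666e+9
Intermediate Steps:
R = 57088/39 (R = 34/(1/43) + 70*(1/39) = 34*43 + 70/39 = 1462 + 70/39 = 57088/39 ≈ 1463.8)
y(X, n) = 57088/117 + X/3 + n/3 (y(X, n) = ((X + n) + 57088/39)/3 = (57088/39 + X + n)/3 = 57088/117 + X/3 + n/3)
(-34793 + y(-110, 186))*(-35252 - 4613) = (-34793 + (57088/117 + (⅓)*(-110) + (⅓)*186))*(-35252 - 4613) = (-34793 + (57088/117 - 110/3 + 62))*(-39865) = (-34793 + 60052/117)*(-39865) = -4010729/117*(-39865) = 159887711585/117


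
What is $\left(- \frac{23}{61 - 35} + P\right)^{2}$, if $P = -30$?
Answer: $\frac{644809}{676} \approx 953.86$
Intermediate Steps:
$\left(- \frac{23}{61 - 35} + P\right)^{2} = \left(- \frac{23}{61 - 35} - 30\right)^{2} = \left(- \frac{23}{26} - 30\right)^{2} = \left(- \frac{803}{26}\right)^{2} = \frac{644809}{676}$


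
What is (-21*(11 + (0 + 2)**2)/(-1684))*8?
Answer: 630/421 ≈ 1.4964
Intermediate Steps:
(-21*(11 + (0 + 2)**2)/(-1684))*8 = (-21*(11 + 2**2)*(-1/1684))*8 = (-21*(11 + 4)*(-1/1684))*8 = (-21*15*(-1/1684))*8 = -315*(-1/1684)*8 = (315/1684)*8 = 630/421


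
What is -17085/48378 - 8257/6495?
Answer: -170141407/104738370 ≈ -1.6244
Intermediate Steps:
-17085/48378 - 8257/6495 = -17085*1/48378 - 8257*1/6495 = -5695/16126 - 8257/6495 = -170141407/104738370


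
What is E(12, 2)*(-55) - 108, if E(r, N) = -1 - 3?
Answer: 112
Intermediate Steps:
E(r, N) = -4
E(12, 2)*(-55) - 108 = -4*(-55) - 108 = 220 - 108 = 112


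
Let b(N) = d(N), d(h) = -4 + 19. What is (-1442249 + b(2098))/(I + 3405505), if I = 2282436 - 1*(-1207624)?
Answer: -1442234/6895565 ≈ -0.20915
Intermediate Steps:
d(h) = 15
b(N) = 15
I = 3490060 (I = 2282436 + 1207624 = 3490060)
(-1442249 + b(2098))/(I + 3405505) = (-1442249 + 15)/(3490060 + 3405505) = -1442234/6895565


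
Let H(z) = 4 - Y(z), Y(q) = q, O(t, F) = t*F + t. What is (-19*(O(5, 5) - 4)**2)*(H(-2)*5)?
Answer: -385320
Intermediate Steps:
O(t, F) = t + F*t (O(t, F) = F*t + t = t + F*t)
H(z) = 4 - z
(-19*(O(5, 5) - 4)**2)*(H(-2)*5) = (-19*(5*(1 + 5) - 4)**2)*((4 - 1*(-2))*5) = (-19*(5*6 - 4)**2)*((4 + 2)*5) = (-19*(30 - 4)**2)*(6*5) = -19*26**2*30 = -19*676*30 = -12844*30 = -385320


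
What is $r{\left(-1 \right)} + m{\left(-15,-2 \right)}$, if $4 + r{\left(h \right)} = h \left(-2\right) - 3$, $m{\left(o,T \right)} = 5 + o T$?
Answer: $30$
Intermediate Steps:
$m{\left(o,T \right)} = 5 + T o$
$r{\left(h \right)} = -7 - 2 h$ ($r{\left(h \right)} = -4 + \left(h \left(-2\right) - 3\right) = -4 - \left(3 + 2 h\right) = -7 - 2 h$)
$r{\left(-1 \right)} + m{\left(-15,-2 \right)} = \left(-7 - -2\right) + \left(5 - -30\right) = \left(-7 + 2\right) + \left(5 + 30\right) = -5 + 35 = 30$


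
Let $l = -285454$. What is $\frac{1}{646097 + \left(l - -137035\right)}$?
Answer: $\frac{1}{497678} \approx 2.0093 \cdot 10^{-6}$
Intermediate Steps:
$\frac{1}{646097 + \left(l - -137035\right)} = \frac{1}{646097 - 148419} = \frac{1}{497678}$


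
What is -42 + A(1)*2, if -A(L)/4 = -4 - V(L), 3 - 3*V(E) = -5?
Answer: 34/3 ≈ 11.333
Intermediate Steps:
V(E) = 8/3 (V(E) = 1 - 1/3*(-5) = 1 + 5/3 = 8/3)
A(L) = 80/3 (A(L) = -4*(-4 - 1*8/3) = -4*(-4 - 8/3) = -4*(-20/3) = 80/3)
-42 + A(1)*2 = -42 + (80/3)*2 = -42 + 160/3 = 34/3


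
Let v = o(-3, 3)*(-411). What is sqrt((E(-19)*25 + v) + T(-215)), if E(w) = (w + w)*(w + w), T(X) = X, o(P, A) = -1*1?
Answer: 2*sqrt(9074) ≈ 190.52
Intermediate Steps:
o(P, A) = -1
E(w) = 4*w**2 (E(w) = (2*w)*(2*w) = 4*w**2)
v = 411 (v = -1*(-411) = 411)
sqrt((E(-19)*25 + v) + T(-215)) = sqrt(((4*(-19)**2)*25 + 411) - 215) = sqrt(((4*361)*25 + 411) - 215) = sqrt((1444*25 + 411) - 215) = sqrt((36100 + 411) - 215) = sqrt(36511 - 215) = sqrt(36296) = 2*sqrt(9074)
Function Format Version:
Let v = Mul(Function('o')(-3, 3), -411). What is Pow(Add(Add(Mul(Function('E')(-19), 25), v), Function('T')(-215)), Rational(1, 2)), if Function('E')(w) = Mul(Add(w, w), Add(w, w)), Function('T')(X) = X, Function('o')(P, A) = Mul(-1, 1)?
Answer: Mul(2, Pow(9074, Rational(1, 2))) ≈ 190.52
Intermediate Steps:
Function('o')(P, A) = -1
Function('E')(w) = Mul(4, Pow(w, 2)) (Function('E')(w) = Mul(Mul(2, w), Mul(2, w)) = Mul(4, Pow(w, 2)))
v = 411 (v = Mul(-1, -411) = 411)
Pow(Add(Add(Mul(Function('E')(-19), 25), v), Function('T')(-215)), Rational(1, 2)) = Pow(Add(Add(Mul(Mul(4, Pow(-19, 2)), 25), 411), -215), Rational(1, 2)) = Pow(Add(Add(Mul(Mul(4, 361), 25), 411), -215), Rational(1, 2)) = Pow(Add(Add(Mul(1444, 25), 411), -215), Rational(1, 2)) = Pow(Add(Add(36100, 411), -215), Rational(1, 2)) = Pow(Add(36511, -215), Rational(1, 2)) = Pow(36296, Rational(1, 2)) = Mul(2, Pow(9074, Rational(1, 2)))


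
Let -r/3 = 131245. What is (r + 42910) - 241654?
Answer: -592479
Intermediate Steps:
r = -393735 (r = -3*131245 = -393735)
(r + 42910) - 241654 = (-393735 + 42910) - 241654 = -350825 - 241654 = -592479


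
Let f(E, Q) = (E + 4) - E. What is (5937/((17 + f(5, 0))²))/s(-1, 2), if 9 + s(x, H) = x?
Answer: -1979/1470 ≈ -1.3463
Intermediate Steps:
s(x, H) = -9 + x
f(E, Q) = 4 (f(E, Q) = (4 + E) - E = 4)
(5937/((17 + f(5, 0))²))/s(-1, 2) = (5937/((17 + 4)²))/(-9 - 1) = (5937/(21²))/(-10) = (5937/441)*(-⅒) = (5937*(1/441))*(-⅒) = (1979/147)*(-⅒) = -1979/1470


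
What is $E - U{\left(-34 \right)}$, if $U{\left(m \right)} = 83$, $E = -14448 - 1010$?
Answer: $-15541$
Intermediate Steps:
$E = -15458$
$E - U{\left(-34 \right)} = -15458 - 83 = -15541$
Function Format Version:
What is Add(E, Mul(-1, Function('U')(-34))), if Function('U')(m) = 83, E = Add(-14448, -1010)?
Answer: -15541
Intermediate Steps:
E = -15458
Add(E, Mul(-1, Function('U')(-34))) = Add(-15458, Mul(-1, 83)) = Add(-15458, -83) = -15541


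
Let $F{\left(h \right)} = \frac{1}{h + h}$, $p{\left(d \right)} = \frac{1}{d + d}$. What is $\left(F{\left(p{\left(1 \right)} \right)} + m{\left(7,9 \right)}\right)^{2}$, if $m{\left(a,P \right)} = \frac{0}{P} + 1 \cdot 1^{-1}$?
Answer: $4$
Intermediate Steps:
$p{\left(d \right)} = \frac{1}{2 d}$
$F{\left(h \right)} = \frac{1}{2 h}$
$m{\left(a,P \right)} = 1$ ($m{\left(a,P \right)} = 0 + 1 \cdot 1 = 0 + 1 = 1$)
$\left(F{\left(p{\left(1 \right)} \right)} + m{\left(7,9 \right)}\right)^{2} = \left(\frac{1}{2 \frac{1}{2 \cdot 1}} + 1\right)^{2} = \left(\frac{1}{2 \cdot \frac{1}{2} \cdot 1} + 1\right)^{2} = \left(\frac{\frac{1}{\frac{1}{2}}}{2} + 1\right)^{2} = \left(\frac{1}{2} \cdot 2 + 1\right)^{2} = \left(1 + 1\right)^{2} = 2^{2} = 4$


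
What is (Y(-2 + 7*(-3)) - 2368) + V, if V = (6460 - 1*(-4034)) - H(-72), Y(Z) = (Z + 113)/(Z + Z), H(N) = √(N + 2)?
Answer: 186853/23 - I*√70 ≈ 8124.0 - 8.3666*I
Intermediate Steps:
H(N) = √(2 + N)
Y(Z) = (113 + Z)/(2*Z) (Y(Z) = (113 + Z)/((2*Z)) = (113 + Z)*(1/(2*Z)) = (113 + Z)/(2*Z))
V = 10494 - I*√70 (V = (6460 - 1*(-4034)) - √(2 - 72) = (6460 + 4034) - √(-70) = 10494 - I*√70 ≈ 10494.0 - 8.3666*I)
(Y(-2 + 7*(-3)) - 2368) + V = ((113 + (-2 + 7*(-3)))/(2*(-2 + 7*(-3))) - 2368) + (10494 - I*√70) = ((113 + (-2 - 21))/(2*(-2 - 21)) - 2368) + (10494 - I*√70) = ((½)*(113 - 23)/(-23) - 2368) + (10494 - I*√70) = ((½)*(-1/23)*90 - 2368) + (10494 - I*√70) = (-45/23 - 2368) + (10494 - I*√70) = -54509/23 + (10494 - I*√70) = 186853/23 - I*√70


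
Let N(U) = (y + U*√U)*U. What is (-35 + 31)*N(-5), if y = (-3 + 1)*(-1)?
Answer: 40 - 100*I*√5 ≈ 40.0 - 223.61*I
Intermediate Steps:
y = 2 (y = -2*(-1) = 2)
N(U) = U*(2 + U^(3/2)) (N(U) = (2 + U*√U)*U = (2 + U^(3/2))*U = U*(2 + U^(3/2)))
(-35 + 31)*N(-5) = (-35 + 31)*((-5)^(5/2) + 2*(-5)) = -4*(25*I*√5 - 10) = -4*(-10 + 25*I*√5) = 40 - 100*I*√5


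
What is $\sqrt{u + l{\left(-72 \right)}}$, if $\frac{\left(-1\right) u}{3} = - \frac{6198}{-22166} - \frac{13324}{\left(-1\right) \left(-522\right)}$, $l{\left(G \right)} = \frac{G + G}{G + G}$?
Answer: $\frac{2 \sqrt{17835757013622}}{964221} \approx 8.7599$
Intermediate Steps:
$l{\left(G \right)} = 1$ ($l{\left(G \right)} = \frac{2 G}{2 G} = 2 G \frac{1}{2 G} = 1$)
$u = \frac{73026107}{964221}$ ($u = - 3 \left(- \frac{6198}{-22166} - \frac{13324}{\left(-1\right) \left(-522\right)}\right) = - 3 \left(\left(-6198\right) \left(- \frac{1}{22166}\right) - \frac{13324}{522}\right) = - 3 \left(\frac{3099}{11083} - \frac{6662}{261}\right) = \left(-3\right) \left(- \frac{73026107}{2892663}\right) = \frac{73026107}{964221} \approx 75.736$)
$\sqrt{u + l{\left(-72 \right)}} = \sqrt{\frac{73026107}{964221} + 1} = \sqrt{\frac{73990328}{964221}} = \frac{2 \sqrt{17835757013622}}{964221}$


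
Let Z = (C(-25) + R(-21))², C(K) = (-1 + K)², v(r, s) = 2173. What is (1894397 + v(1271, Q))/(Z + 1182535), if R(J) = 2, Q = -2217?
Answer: 1896570/1642219 ≈ 1.1549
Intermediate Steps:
Z = 459684 (Z = ((-1 - 25)² + 2)² = ((-26)² + 2)² = (676 + 2)² = 678² = 459684)
(1894397 + v(1271, Q))/(Z + 1182535) = (1894397 + 2173)/(459684 + 1182535) = 1896570/1642219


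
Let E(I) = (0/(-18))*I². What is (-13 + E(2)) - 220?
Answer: -233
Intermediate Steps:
E(I) = 0 (E(I) = (0*(-1/18))*I² = 0*I² = 0)
(-13 + E(2)) - 220 = (-13 + 0) - 220 = -13 - 220 = -233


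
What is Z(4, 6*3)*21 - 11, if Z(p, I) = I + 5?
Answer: 472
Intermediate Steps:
Z(p, I) = 5 + I
Z(4, 6*3)*21 - 11 = (5 + 6*3)*21 - 11 = (5 + 18)*21 - 11 = 23*21 - 11 = 483 - 11 = 472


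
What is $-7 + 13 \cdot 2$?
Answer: $19$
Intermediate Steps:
$-7 + 13 \cdot 2 = -7 + 26 = 19$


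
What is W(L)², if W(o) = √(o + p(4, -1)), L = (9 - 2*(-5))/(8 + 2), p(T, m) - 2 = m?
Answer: 29/10 ≈ 2.9000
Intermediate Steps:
p(T, m) = 2 + m
L = 19/10 (L = (9 + 10)/10 = 19*(⅒) = 19/10 ≈ 1.9000)
W(o) = √(1 + o) (W(o) = √(o + (2 - 1)) = √(o + 1) = √(1 + o))
W(L)² = (√(1 + 19/10))² = (√(29/10))² = (√290/10)² = 29/10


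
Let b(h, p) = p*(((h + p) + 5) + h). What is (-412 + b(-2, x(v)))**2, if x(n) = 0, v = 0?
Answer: 169744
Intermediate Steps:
b(h, p) = p*(5 + p + 2*h) (b(h, p) = p*((5 + h + p) + h) = p*(5 + p + 2*h))
(-412 + b(-2, x(v)))**2 = (-412 + 0*(5 + 0 + 2*(-2)))**2 = (-412 + 0*(5 + 0 - 4))**2 = (-412 + 0*1)**2 = (-412 + 0)**2 = (-412)**2 = 169744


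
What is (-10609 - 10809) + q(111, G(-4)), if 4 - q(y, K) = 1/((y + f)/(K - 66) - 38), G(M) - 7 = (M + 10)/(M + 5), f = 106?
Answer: -47774581/2231 ≈ -21414.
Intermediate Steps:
G(M) = 7 + (10 + M)/(5 + M) (G(M) = 7 + (M + 10)/(M + 5) = 7 + (10 + M)/(5 + M))
q(y, K) = 4 - 1/(-38 + (106 + y)/(-66 + K)) (q(y, K) = 4 - 1/((y + 106)/(K - 66) - 38) = 4 - 1/((106 + y)/(-66 + K) - 38) = 4 - 1/(-38 + (106 + y)/(-66 + K)))
(-10609 - 10809) + q(111, G(-4)) = (-10609 - 10809) + (10522 - 153*(45 + 8*(-4))/(5 - 4) + 4*111)/(2614 + 111 - 38*(45 + 8*(-4))/(5 - 4)) = -21418 + (10522 - 153*(45 - 32)/1 + 444)/(2614 + 111 - 38*(45 - 32)/1) = -21418 + (10522 - 153*13 + 444)/(2614 + 111 - 38*13) = -21418 + (10522 - 1989 + 444)/(2614 + 111 - 494) = -21418 + 8977/2231 = -47774581/2231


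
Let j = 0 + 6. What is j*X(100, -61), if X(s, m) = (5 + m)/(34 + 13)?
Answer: -336/47 ≈ -7.1489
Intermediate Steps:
j = 6
X(s, m) = 5/47 + m/47 (X(s, m) = (5 + m)/47 = (5 + m)*(1/47) = 5/47 + m/47)
j*X(100, -61) = 6*(5/47 + (1/47)*(-61)) = 6*(5/47 - 61/47) = 6*(-56/47) = -336/47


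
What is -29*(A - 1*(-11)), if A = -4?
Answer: -203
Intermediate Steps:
-29*(A - 1*(-11)) = -29*(-4 - 1*(-11)) = -29*(-4 + 11) = -29*7 = -203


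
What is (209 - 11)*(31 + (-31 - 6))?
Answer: -1188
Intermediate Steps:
(209 - 11)*(31 + (-31 - 6)) = 198*(31 - 37) = 198*(-6) = -1188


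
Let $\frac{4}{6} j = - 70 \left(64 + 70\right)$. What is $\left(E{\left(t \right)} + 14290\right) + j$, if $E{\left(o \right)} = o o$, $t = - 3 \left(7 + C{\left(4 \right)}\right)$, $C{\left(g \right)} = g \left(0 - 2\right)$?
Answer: $229$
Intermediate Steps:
$j = -14070$ ($j = \frac{3 \left(- 70 \left(64 + 70\right)\right)}{2} = \frac{3 \left(\left(-70\right) 134\right)}{2} = \frac{3}{2} \left(-9380\right) = -14070$)
$C{\left(g \right)} = - 2 g$ ($C{\left(g \right)} = g \left(-2\right) = - 2 g$)
$t = 3$ ($t = - 3 \left(7 - 8\right) = \left(-3\right) \left(-1\right) = 3$)
$E{\left(o \right)} = o^{2}$
$\left(E{\left(t \right)} + 14290\right) + j = \left(3^{2} + 14290\right) - 14070 = \left(9 + 14290\right) - 14070 = 14299 - 14070 = 229$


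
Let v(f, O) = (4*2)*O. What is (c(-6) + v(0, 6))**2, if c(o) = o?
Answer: 1764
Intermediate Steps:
v(f, O) = 8*O
(c(-6) + v(0, 6))**2 = (-6 + 8*6)**2 = (-6 + 48)**2 = 42**2 = 1764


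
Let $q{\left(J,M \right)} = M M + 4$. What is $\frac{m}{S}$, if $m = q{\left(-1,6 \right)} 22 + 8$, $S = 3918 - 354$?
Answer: $\frac{74}{297} \approx 0.24916$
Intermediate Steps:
$q{\left(J,M \right)} = 4 + M^{2}$ ($q{\left(J,M \right)} = M^{2} + 4 = 4 + M^{2}$)
$S = 3564$
$m = 888$ ($m = \left(4 + 6^{2}\right) 22 + 8 = \left(4 + 36\right) 22 + 8 = 40 \cdot 22 + 8 = 880 + 8 = 888$)
$\frac{m}{S} = \frac{888}{3564} = 888 \cdot \frac{1}{3564} = \frac{74}{297}$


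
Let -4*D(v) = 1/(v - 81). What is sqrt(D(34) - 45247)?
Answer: I*sqrt(399802445)/94 ≈ 212.71*I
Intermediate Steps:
D(v) = -1/(4*(-81 + v)) (D(v) = -1/(4*(v - 81)) = -1/(4*(-81 + v)))
sqrt(D(34) - 45247) = sqrt(-1/(-324 + 4*34) - 45247) = sqrt(-1/(-324 + 136) - 45247) = sqrt(-1/(-188) - 45247) = sqrt(-1*(-1/188) - 45247) = sqrt(1/188 - 45247) = sqrt(-8506435/188) = I*sqrt(399802445)/94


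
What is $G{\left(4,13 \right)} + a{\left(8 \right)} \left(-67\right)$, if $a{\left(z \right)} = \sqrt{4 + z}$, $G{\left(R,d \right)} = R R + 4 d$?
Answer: $68 - 134 \sqrt{3} \approx -164.09$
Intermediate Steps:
$G{\left(R,d \right)} = R^{2} + 4 d$
$G{\left(4,13 \right)} + a{\left(8 \right)} \left(-67\right) = \left(4^{2} + 4 \cdot 13\right) + \sqrt{4 + 8} \left(-67\right) = \left(16 + 52\right) + \sqrt{12} \left(-67\right) = 68 + 2 \sqrt{3} \left(-67\right) = 68 - 134 \sqrt{3}$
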